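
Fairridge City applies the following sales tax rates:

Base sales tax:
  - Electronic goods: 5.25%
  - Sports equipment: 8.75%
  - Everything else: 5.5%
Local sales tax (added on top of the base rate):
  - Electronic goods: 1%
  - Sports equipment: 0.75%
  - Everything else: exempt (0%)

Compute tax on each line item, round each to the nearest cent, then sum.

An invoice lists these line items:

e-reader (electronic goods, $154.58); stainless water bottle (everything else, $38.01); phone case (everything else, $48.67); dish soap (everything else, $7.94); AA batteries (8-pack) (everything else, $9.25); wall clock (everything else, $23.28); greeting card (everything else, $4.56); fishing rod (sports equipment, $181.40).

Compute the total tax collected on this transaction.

E-reader $154.58: electronic goods → 5.25% + 1% local = 6.25% → $9.66
Stainless water bottle $38.01: everything else → 5.5% + 0% local = 5.5% → $2.09
Phone case $48.67: everything else → 5.5% + 0% local = 5.5% → $2.68
Dish soap $7.94: everything else → 5.5% + 0% local = 5.5% → $0.44
AA batteries (8-pack) $9.25: everything else → 5.5% + 0% local = 5.5% → $0.51
Wall clock $23.28: everything else → 5.5% + 0% local = 5.5% → $1.28
Greeting card $4.56: everything else → 5.5% + 0% local = 5.5% → $0.25
Fishing rod $181.40: sports equipment → 8.75% + 0.75% local = 9.5% → $17.23
Total tax = $9.66 + $2.09 + $2.68 + $0.44 + $0.51 + $1.28 + $0.25 + $17.23 = $34.14

$34.14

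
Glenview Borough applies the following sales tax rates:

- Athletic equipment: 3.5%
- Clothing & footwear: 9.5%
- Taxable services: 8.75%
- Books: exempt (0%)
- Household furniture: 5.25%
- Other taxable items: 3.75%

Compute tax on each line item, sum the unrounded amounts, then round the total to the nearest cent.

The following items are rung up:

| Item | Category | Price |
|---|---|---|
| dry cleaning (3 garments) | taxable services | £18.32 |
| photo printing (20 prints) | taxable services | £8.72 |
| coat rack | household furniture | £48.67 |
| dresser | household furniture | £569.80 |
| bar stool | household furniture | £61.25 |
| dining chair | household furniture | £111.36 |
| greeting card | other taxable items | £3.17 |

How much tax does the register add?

Dry cleaning (3 garments) £18.32: taxable services → 8.75% → £1.603
Photo printing (20 prints) £8.72: taxable services → 8.75% → £0.763
Coat rack £48.67: household furniture → 5.25% → £2.555175
Dresser £569.80: household furniture → 5.25% → £29.9145
Bar stool £61.25: household furniture → 5.25% → £3.215625
Dining chair £111.36: household furniture → 5.25% → £5.8464
Greeting card £3.17: other taxable items → 3.75% → £0.118875
Unrounded tax sum = £44.016575 → £44.02

£44.02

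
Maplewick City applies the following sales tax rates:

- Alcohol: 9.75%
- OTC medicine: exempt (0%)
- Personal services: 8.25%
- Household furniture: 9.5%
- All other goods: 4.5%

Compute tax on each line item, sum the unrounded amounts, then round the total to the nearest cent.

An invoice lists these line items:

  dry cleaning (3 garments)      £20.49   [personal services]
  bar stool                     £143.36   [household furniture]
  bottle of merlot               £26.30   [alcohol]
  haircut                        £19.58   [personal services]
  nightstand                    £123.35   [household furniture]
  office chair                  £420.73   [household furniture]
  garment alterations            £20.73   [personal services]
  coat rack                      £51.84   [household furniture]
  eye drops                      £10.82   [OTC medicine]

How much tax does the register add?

£77.81

Dry cleaning (3 garments) £20.49: personal services → 8.25% → £1.690425
Bar stool £143.36: household furniture → 9.5% → £13.6192
Bottle of merlot £26.30: alcohol → 9.75% → £2.56425
Haircut £19.58: personal services → 8.25% → £1.61535
Nightstand £123.35: household furniture → 9.5% → £11.71825
Office chair £420.73: household furniture → 9.5% → £39.96935
Garment alterations £20.73: personal services → 8.25% → £1.710225
Coat rack £51.84: household furniture → 9.5% → £4.9248
Eye drops £10.82: OTC medicine → 0% → £0.00
Unrounded tax sum = £77.81185 → £77.81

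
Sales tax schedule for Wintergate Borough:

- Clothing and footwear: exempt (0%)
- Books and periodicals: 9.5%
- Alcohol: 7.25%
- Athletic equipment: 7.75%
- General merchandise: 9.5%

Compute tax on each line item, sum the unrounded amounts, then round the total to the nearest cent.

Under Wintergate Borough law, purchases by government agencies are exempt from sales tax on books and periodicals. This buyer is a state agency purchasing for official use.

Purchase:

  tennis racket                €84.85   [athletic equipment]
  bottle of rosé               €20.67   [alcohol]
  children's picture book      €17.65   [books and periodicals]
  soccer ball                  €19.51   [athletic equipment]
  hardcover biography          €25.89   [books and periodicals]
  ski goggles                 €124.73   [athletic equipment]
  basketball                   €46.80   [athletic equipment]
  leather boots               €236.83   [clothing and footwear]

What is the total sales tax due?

Tennis racket €84.85: athletic equipment → 7.75% → €6.575875
Bottle of rosé €20.67: alcohol → 7.25% → €1.498575
Children's picture book €17.65: books and periodicals, buyer-exempt → 0% → €0.00
Soccer ball €19.51: athletic equipment → 7.75% → €1.512025
Hardcover biography €25.89: books and periodicals, buyer-exempt → 0% → €0.00
Ski goggles €124.73: athletic equipment → 7.75% → €9.666575
Basketball €46.80: athletic equipment → 7.75% → €3.627
Leather boots €236.83: clothing and footwear → 0% → €0.00
Unrounded tax sum = €22.88005 → €22.88

€22.88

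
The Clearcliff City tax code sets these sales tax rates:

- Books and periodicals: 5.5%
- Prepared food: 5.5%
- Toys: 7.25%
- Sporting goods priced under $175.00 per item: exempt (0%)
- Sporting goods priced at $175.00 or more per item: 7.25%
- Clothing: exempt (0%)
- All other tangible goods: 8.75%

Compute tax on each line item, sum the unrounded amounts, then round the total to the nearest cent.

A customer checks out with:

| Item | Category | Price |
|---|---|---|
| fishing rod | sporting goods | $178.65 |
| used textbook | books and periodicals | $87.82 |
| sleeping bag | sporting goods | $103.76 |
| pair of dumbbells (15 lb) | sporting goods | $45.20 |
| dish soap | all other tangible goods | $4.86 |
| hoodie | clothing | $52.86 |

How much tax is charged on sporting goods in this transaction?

Fishing rod $178.65: sporting goods, $175.00 or more → 7.25% → $12.952125
Sleeping bag $103.76: sporting goods, under $175.00 → 0% → $0.00
Pair of dumbbells (15 lb) $45.20: sporting goods, under $175.00 → 0% → $0.00
Tax on sporting goods: unrounded sum = $12.952125 → $12.95

$12.95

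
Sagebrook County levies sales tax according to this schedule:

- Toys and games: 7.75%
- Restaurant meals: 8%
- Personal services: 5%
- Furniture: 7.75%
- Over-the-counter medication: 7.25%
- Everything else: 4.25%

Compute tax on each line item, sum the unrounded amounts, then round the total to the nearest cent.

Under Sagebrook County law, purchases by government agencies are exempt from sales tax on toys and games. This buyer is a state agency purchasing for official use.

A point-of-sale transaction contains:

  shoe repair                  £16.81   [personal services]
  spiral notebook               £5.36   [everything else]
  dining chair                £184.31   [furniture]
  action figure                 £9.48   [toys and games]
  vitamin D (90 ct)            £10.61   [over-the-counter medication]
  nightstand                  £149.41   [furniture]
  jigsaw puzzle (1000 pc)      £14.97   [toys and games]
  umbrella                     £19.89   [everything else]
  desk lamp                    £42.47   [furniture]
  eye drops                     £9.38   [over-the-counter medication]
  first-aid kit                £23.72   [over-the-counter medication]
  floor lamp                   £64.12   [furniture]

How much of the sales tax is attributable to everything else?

Spiral notebook £5.36: everything else → 4.25% → £0.2278
Umbrella £19.89: everything else → 4.25% → £0.845325
Tax on everything else: unrounded sum = £1.073125 → £1.07

£1.07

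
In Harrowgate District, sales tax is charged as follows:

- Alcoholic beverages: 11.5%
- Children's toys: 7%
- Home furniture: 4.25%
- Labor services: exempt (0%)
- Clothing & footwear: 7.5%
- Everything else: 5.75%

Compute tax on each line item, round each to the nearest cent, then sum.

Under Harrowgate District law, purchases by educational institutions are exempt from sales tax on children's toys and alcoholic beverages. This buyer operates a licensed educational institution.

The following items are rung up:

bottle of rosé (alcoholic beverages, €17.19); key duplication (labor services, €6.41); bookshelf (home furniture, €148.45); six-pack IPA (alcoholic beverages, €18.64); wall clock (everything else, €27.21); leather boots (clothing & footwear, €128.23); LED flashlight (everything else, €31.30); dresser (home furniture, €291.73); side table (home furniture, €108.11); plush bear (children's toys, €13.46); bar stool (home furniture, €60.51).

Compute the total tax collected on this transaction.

Bottle of rosé €17.19: alcoholic beverages, buyer-exempt → 0% → €0.00
Key duplication €6.41: labor services → 0% → €0.00
Bookshelf €148.45: home furniture → 4.25% → €6.31
Six-pack IPA €18.64: alcoholic beverages, buyer-exempt → 0% → €0.00
Wall clock €27.21: everything else → 5.75% → €1.56
Leather boots €128.23: clothing & footwear → 7.5% → €9.62
LED flashlight €31.30: everything else → 5.75% → €1.80
Dresser €291.73: home furniture → 4.25% → €12.40
Side table €108.11: home furniture → 4.25% → €4.59
Plush bear €13.46: children's toys, buyer-exempt → 0% → €0.00
Bar stool €60.51: home furniture → 4.25% → €2.57
Total tax = €6.31 + €1.56 + €9.62 + €1.80 + €12.40 + €4.59 + €2.57 = €38.85

€38.85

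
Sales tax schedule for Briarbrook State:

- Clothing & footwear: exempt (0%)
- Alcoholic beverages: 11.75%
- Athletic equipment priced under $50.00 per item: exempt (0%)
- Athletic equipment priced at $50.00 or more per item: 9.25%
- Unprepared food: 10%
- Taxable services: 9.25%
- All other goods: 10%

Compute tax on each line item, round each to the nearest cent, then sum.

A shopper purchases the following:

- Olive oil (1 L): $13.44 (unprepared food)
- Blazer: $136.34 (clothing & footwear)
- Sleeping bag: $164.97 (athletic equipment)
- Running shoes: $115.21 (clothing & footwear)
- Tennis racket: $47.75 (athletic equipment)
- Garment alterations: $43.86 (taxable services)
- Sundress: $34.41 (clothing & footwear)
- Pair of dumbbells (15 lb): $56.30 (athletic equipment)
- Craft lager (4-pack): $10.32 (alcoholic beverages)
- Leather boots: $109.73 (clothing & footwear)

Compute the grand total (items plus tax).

Olive oil (1 L) $13.44: unprepared food → 10% → $1.34
Blazer $136.34: clothing & footwear → 0% → $0.00
Sleeping bag $164.97: athletic equipment, $50.00 or more → 9.25% → $15.26
Running shoes $115.21: clothing & footwear → 0% → $0.00
Tennis racket $47.75: athletic equipment, under $50.00 → 0% → $0.00
Garment alterations $43.86: taxable services → 9.25% → $4.06
Sundress $34.41: clothing & footwear → 0% → $0.00
Pair of dumbbells (15 lb) $56.30: athletic equipment, $50.00 or more → 9.25% → $5.21
Craft lager (4-pack) $10.32: alcoholic beverages → 11.75% → $1.21
Leather boots $109.73: clothing & footwear → 0% → $0.00
Subtotal = $732.33; tax = $27.08; total due = $759.41

$759.41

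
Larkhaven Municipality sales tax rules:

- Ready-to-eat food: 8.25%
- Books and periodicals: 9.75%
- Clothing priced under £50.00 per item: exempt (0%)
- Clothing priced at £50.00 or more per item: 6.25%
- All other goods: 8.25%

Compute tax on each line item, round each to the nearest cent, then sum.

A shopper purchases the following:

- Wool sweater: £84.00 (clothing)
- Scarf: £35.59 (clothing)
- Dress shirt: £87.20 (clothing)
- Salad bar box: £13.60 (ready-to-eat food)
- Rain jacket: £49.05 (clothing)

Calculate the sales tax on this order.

Wool sweater £84.00: clothing, £50.00 or more → 6.25% → £5.25
Scarf £35.59: clothing, under £50.00 → 0% → £0.00
Dress shirt £87.20: clothing, £50.00 or more → 6.25% → £5.45
Salad bar box £13.60: ready-to-eat food → 8.25% → £1.12
Rain jacket £49.05: clothing, under £50.00 → 0% → £0.00
Total tax = £5.25 + £5.45 + £1.12 = £11.82

£11.82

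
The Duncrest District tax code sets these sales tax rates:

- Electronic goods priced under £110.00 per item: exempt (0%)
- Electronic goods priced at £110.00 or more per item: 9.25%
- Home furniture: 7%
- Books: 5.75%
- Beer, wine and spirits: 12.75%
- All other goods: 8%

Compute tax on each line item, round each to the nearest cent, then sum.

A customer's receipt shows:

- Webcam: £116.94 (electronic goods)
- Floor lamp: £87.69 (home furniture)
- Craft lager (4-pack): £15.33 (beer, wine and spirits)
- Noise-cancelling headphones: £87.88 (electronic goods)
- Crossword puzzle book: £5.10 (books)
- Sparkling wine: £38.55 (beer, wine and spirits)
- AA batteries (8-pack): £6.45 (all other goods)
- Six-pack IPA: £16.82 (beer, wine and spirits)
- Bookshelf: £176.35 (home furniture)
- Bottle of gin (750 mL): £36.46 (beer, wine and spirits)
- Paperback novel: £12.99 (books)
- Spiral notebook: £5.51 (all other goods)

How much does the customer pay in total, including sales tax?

£651.03

Webcam £116.94: electronic goods, £110.00 or more → 9.25% → £10.82
Floor lamp £87.69: home furniture → 7% → £6.14
Craft lager (4-pack) £15.33: beer, wine and spirits → 12.75% → £1.95
Noise-cancelling headphones £87.88: electronic goods, under £110.00 → 0% → £0.00
Crossword puzzle book £5.10: books → 5.75% → £0.29
Sparkling wine £38.55: beer, wine and spirits → 12.75% → £4.92
AA batteries (8-pack) £6.45: all other goods → 8% → £0.52
Six-pack IPA £16.82: beer, wine and spirits → 12.75% → £2.14
Bookshelf £176.35: home furniture → 7% → £12.34
Bottle of gin (750 mL) £36.46: beer, wine and spirits → 12.75% → £4.65
Paperback novel £12.99: books → 5.75% → £0.75
Spiral notebook £5.51: all other goods → 8% → £0.44
Subtotal = £606.07; tax = £44.96; total due = £651.03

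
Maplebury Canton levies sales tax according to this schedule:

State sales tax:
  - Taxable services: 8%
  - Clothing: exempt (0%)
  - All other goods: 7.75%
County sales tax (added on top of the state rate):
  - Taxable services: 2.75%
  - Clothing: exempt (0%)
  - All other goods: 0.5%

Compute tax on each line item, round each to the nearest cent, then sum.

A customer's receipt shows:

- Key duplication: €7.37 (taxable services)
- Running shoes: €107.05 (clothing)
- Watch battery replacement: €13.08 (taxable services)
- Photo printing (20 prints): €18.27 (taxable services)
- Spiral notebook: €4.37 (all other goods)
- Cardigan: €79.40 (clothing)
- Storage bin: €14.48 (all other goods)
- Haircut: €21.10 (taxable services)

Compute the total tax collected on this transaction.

Key duplication €7.37: taxable services → 8% + 2.75% county = 10.75% → €0.79
Running shoes €107.05: clothing → 0% + 0% county = 0% → €0.00
Watch battery replacement €13.08: taxable services → 8% + 2.75% county = 10.75% → €1.41
Photo printing (20 prints) €18.27: taxable services → 8% + 2.75% county = 10.75% → €1.96
Spiral notebook €4.37: all other goods → 7.75% + 0.5% county = 8.25% → €0.36
Cardigan €79.40: clothing → 0% + 0% county = 0% → €0.00
Storage bin €14.48: all other goods → 7.75% + 0.5% county = 8.25% → €1.19
Haircut €21.10: taxable services → 8% + 2.75% county = 10.75% → €2.27
Total tax = €0.79 + €1.41 + €1.96 + €0.36 + €1.19 + €2.27 = €7.98

€7.98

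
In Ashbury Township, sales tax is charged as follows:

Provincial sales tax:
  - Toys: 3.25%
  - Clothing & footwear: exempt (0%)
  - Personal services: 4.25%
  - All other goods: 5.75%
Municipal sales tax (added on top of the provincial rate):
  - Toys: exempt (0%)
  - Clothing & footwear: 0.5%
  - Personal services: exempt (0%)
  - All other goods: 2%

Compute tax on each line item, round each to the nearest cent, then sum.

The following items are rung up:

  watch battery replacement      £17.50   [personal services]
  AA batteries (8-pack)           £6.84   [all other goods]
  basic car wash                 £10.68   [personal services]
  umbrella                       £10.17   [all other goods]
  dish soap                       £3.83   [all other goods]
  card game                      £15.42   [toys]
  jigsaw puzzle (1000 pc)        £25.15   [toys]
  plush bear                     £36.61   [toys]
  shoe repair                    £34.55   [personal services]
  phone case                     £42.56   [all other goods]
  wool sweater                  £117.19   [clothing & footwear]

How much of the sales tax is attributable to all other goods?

£4.92

AA batteries (8-pack) £6.84: all other goods → 5.75% + 2% municipal = 7.75% → £0.53
Umbrella £10.17: all other goods → 5.75% + 2% municipal = 7.75% → £0.79
Dish soap £3.83: all other goods → 5.75% + 2% municipal = 7.75% → £0.30
Phone case £42.56: all other goods → 5.75% + 2% municipal = 7.75% → £3.30
Tax on all other goods = £0.53 + £0.79 + £0.30 + £3.30 = £4.92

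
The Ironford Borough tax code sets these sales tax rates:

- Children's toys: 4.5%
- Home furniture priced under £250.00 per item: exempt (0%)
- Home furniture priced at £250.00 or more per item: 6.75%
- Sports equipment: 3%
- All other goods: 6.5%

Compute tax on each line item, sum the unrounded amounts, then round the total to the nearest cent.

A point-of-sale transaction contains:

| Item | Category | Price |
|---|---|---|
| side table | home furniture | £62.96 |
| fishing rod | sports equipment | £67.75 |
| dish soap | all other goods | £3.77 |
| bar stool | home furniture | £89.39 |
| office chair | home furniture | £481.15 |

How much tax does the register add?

Side table £62.96: home furniture, under £250.00 → 0% → £0.00
Fishing rod £67.75: sports equipment → 3% → £2.0325
Dish soap £3.77: all other goods → 6.5% → £0.24505
Bar stool £89.39: home furniture, under £250.00 → 0% → £0.00
Office chair £481.15: home furniture, £250.00 or more → 6.75% → £32.477625
Unrounded tax sum = £34.755175 → £34.76

£34.76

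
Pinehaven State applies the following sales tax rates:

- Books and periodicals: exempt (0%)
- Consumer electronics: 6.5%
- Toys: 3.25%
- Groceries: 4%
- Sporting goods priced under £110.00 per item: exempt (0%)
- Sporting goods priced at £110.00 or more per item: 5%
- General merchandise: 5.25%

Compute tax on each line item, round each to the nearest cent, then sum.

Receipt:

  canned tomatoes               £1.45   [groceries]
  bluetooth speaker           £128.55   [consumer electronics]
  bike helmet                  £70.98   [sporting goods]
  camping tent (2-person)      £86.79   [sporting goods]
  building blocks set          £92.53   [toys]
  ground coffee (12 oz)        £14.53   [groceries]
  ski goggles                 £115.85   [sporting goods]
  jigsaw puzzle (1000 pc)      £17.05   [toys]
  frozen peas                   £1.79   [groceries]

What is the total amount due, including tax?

Canned tomatoes £1.45: groceries → 4% → £0.06
Bluetooth speaker £128.55: consumer electronics → 6.5% → £8.36
Bike helmet £70.98: sporting goods, under £110.00 → 0% → £0.00
Camping tent (2-person) £86.79: sporting goods, under £110.00 → 0% → £0.00
Building blocks set £92.53: toys → 3.25% → £3.01
Ground coffee (12 oz) £14.53: groceries → 4% → £0.58
Ski goggles £115.85: sporting goods, £110.00 or more → 5% → £5.79
Jigsaw puzzle (1000 pc) £17.05: toys → 3.25% → £0.55
Frozen peas £1.79: groceries → 4% → £0.07
Subtotal = £529.52; tax = £18.42; total due = £547.94

£547.94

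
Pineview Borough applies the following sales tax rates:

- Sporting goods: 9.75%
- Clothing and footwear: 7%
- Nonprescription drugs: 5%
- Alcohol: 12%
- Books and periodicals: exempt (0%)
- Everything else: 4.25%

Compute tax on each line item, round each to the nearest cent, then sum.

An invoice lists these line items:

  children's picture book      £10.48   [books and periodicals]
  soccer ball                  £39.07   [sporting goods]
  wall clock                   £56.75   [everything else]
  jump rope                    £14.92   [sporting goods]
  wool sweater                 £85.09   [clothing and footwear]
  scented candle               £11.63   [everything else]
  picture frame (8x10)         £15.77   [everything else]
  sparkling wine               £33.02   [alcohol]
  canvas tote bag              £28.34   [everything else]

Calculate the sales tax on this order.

£19.95

Children's picture book £10.48: books and periodicals → 0% → £0.00
Soccer ball £39.07: sporting goods → 9.75% → £3.81
Wall clock £56.75: everything else → 4.25% → £2.41
Jump rope £14.92: sporting goods → 9.75% → £1.45
Wool sweater £85.09: clothing and footwear → 7% → £5.96
Scented candle £11.63: everything else → 4.25% → £0.49
Picture frame (8x10) £15.77: everything else → 4.25% → £0.67
Sparkling wine £33.02: alcohol → 12% → £3.96
Canvas tote bag £28.34: everything else → 4.25% → £1.20
Total tax = £3.81 + £2.41 + £1.45 + £5.96 + £0.49 + £0.67 + £3.96 + £1.20 = £19.95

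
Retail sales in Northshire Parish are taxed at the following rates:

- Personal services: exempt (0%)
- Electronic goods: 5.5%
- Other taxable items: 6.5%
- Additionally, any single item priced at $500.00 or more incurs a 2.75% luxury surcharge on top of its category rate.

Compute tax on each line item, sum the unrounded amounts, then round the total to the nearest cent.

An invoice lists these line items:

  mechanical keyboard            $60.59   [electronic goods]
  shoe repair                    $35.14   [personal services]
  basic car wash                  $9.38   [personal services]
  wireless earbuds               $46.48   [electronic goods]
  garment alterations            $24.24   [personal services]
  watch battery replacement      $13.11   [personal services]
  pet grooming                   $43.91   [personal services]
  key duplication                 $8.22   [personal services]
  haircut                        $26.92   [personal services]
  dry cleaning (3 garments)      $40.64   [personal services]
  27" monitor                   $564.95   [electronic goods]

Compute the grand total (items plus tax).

Mechanical keyboard $60.59: electronic goods → 5.5% → $3.33245
Shoe repair $35.14: personal services → 0% → $0.00
Basic car wash $9.38: personal services → 0% → $0.00
Wireless earbuds $46.48: electronic goods → 5.5% → $2.5564
Garment alterations $24.24: personal services → 0% → $0.00
Watch battery replacement $13.11: personal services → 0% → $0.00
Pet grooming $43.91: personal services → 0% → $0.00
Key duplication $8.22: personal services → 0% → $0.00
Haircut $26.92: personal services → 0% → $0.00
Dry cleaning (3 garments) $40.64: personal services → 0% → $0.00
27" monitor $564.95: electronic goods → 5.5% + 2.75% surcharge = 8.25% → $46.608375
Subtotal = $873.58; unrounded tax = $52.497225 → $52.50; total due = $926.08

$926.08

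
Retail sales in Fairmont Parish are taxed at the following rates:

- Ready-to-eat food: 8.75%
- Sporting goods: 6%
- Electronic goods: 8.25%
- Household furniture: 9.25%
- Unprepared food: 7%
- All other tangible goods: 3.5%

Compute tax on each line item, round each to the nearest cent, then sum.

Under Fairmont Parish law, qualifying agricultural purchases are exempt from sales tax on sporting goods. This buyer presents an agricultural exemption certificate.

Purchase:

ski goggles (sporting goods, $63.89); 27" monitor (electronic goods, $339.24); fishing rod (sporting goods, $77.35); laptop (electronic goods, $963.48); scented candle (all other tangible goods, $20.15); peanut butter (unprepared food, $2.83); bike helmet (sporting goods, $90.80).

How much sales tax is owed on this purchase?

Ski goggles $63.89: sporting goods, buyer-exempt → 0% → $0.00
27" monitor $339.24: electronic goods → 8.25% → $27.99
Fishing rod $77.35: sporting goods, buyer-exempt → 0% → $0.00
Laptop $963.48: electronic goods → 8.25% → $79.49
Scented candle $20.15: all other tangible goods → 3.5% → $0.71
Peanut butter $2.83: unprepared food → 7% → $0.20
Bike helmet $90.80: sporting goods, buyer-exempt → 0% → $0.00
Total tax = $27.99 + $79.49 + $0.71 + $0.20 = $108.39

$108.39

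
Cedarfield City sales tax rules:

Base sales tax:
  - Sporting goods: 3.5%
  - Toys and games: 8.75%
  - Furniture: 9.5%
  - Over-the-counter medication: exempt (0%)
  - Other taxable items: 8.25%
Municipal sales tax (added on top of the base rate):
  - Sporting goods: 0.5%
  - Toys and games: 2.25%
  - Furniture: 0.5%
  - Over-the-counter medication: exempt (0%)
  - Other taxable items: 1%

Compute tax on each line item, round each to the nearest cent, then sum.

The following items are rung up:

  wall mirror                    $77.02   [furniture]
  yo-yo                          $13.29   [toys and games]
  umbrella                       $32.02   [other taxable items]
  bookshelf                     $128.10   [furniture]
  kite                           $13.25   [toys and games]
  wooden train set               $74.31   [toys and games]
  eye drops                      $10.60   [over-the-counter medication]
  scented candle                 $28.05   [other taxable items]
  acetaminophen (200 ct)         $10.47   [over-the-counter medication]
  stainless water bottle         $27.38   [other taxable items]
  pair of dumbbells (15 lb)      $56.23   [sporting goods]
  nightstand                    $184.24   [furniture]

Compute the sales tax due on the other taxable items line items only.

$8.08

Umbrella $32.02: other taxable items → 8.25% + 1% municipal = 9.25% → $2.96
Scented candle $28.05: other taxable items → 8.25% + 1% municipal = 9.25% → $2.59
Stainless water bottle $27.38: other taxable items → 8.25% + 1% municipal = 9.25% → $2.53
Tax on other taxable items = $2.96 + $2.59 + $2.53 = $8.08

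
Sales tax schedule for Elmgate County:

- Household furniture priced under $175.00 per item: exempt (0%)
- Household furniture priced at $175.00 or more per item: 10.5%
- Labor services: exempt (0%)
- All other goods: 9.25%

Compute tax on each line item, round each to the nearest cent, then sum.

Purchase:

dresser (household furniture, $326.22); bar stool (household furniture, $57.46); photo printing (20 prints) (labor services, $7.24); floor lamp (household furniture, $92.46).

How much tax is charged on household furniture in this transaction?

$34.25

Dresser $326.22: household furniture, $175.00 or more → 10.5% → $34.25
Bar stool $57.46: household furniture, under $175.00 → 0% → $0.00
Floor lamp $92.46: household furniture, under $175.00 → 0% → $0.00
Tax on household furniture = $34.25 + $0.00 + $0.00 = $34.25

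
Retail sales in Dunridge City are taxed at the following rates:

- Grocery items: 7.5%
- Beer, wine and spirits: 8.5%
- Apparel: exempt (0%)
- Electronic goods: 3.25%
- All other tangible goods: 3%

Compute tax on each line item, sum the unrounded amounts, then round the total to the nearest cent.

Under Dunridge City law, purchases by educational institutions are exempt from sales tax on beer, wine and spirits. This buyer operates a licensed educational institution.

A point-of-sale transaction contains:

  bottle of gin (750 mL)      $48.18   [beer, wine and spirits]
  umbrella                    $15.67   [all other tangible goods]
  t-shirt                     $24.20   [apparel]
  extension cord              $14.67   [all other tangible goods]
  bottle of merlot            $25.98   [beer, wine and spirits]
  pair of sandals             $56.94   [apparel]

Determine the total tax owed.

Bottle of gin (750 mL) $48.18: beer, wine and spirits, buyer-exempt → 0% → $0.00
Umbrella $15.67: all other tangible goods → 3% → $0.4701
T-shirt $24.20: apparel → 0% → $0.00
Extension cord $14.67: all other tangible goods → 3% → $0.4401
Bottle of merlot $25.98: beer, wine and spirits, buyer-exempt → 0% → $0.00
Pair of sandals $56.94: apparel → 0% → $0.00
Unrounded tax sum = $0.9102 → $0.91

$0.91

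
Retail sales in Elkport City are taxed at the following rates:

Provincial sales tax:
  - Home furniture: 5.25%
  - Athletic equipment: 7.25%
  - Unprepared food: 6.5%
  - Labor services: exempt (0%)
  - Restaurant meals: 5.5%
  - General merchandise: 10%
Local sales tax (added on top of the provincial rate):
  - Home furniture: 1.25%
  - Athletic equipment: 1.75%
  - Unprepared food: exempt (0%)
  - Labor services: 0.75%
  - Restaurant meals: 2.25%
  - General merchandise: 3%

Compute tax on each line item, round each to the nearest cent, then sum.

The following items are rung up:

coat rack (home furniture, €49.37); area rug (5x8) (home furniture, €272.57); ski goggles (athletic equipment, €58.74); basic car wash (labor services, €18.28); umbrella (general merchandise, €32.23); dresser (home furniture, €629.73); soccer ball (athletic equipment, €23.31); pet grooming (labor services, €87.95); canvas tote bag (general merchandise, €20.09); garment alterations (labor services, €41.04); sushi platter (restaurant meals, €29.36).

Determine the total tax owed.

Coat rack €49.37: home furniture → 5.25% + 1.25% local = 6.5% → €3.21
Area rug (5x8) €272.57: home furniture → 5.25% + 1.25% local = 6.5% → €17.72
Ski goggles €58.74: athletic equipment → 7.25% + 1.75% local = 9% → €5.29
Basic car wash €18.28: labor services → 0% + 0.75% local = 0.75% → €0.14
Umbrella €32.23: general merchandise → 10% + 3% local = 13% → €4.19
Dresser €629.73: home furniture → 5.25% + 1.25% local = 6.5% → €40.93
Soccer ball €23.31: athletic equipment → 7.25% + 1.75% local = 9% → €2.10
Pet grooming €87.95: labor services → 0% + 0.75% local = 0.75% → €0.66
Canvas tote bag €20.09: general merchandise → 10% + 3% local = 13% → €2.61
Garment alterations €41.04: labor services → 0% + 0.75% local = 0.75% → €0.31
Sushi platter €29.36: restaurant meals → 5.5% + 2.25% local = 7.75% → €2.28
Total tax = €3.21 + €17.72 + €5.29 + €0.14 + €4.19 + €40.93 + €2.10 + €0.66 + €2.61 + €0.31 + €2.28 = €79.44

€79.44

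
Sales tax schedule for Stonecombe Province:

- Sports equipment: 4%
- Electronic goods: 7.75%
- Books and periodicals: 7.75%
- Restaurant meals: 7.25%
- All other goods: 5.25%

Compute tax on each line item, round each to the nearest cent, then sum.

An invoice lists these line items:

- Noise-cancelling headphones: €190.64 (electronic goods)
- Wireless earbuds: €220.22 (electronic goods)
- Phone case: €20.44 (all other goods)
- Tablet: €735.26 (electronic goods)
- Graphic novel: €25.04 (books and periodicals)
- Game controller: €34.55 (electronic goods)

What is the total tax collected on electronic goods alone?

Noise-cancelling headphones €190.64: electronic goods → 7.75% → €14.77
Wireless earbuds €220.22: electronic goods → 7.75% → €17.07
Tablet €735.26: electronic goods → 7.75% → €56.98
Game controller €34.55: electronic goods → 7.75% → €2.68
Tax on electronic goods = €14.77 + €17.07 + €56.98 + €2.68 = €91.50

€91.50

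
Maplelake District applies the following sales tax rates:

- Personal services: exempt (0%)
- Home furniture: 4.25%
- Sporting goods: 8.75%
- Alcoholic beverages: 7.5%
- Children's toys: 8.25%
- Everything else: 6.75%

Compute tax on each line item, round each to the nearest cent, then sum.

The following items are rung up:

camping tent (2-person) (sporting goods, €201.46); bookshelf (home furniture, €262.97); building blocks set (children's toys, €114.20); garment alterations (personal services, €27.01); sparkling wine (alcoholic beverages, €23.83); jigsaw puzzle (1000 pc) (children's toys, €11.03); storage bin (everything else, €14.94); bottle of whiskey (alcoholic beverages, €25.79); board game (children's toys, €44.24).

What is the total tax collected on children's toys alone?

Building blocks set €114.20: children's toys → 8.25% → €9.42
Jigsaw puzzle (1000 pc) €11.03: children's toys → 8.25% → €0.91
Board game €44.24: children's toys → 8.25% → €3.65
Tax on children's toys = €9.42 + €0.91 + €3.65 = €13.98

€13.98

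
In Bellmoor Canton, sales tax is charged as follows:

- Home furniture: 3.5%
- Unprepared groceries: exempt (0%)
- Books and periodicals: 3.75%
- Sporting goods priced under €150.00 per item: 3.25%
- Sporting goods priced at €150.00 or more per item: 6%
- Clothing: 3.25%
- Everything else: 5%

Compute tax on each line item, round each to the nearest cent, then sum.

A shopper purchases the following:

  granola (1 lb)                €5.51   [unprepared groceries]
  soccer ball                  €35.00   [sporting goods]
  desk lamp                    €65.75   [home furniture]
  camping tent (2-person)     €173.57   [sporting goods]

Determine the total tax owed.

Granola (1 lb) €5.51: unprepared groceries → 0% → €0.00
Soccer ball €35.00: sporting goods, under €150.00 → 3.25% → €1.14
Desk lamp €65.75: home furniture → 3.5% → €2.30
Camping tent (2-person) €173.57: sporting goods, €150.00 or more → 6% → €10.41
Total tax = €1.14 + €2.30 + €10.41 = €13.85

€13.85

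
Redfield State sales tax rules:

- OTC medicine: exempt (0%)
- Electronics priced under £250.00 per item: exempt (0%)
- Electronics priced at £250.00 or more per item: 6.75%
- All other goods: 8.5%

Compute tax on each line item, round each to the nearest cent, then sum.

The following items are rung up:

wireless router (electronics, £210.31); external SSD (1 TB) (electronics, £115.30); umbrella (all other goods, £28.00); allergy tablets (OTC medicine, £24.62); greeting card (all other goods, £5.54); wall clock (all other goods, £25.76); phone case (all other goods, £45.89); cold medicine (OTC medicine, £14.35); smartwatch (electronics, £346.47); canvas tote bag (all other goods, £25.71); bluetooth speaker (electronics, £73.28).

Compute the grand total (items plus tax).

£949.75

Wireless router £210.31: electronics, under £250.00 → 0% → £0.00
External SSD (1 TB) £115.30: electronics, under £250.00 → 0% → £0.00
Umbrella £28.00: all other goods → 8.5% → £2.38
Allergy tablets £24.62: OTC medicine → 0% → £0.00
Greeting card £5.54: all other goods → 8.5% → £0.47
Wall clock £25.76: all other goods → 8.5% → £2.19
Phone case £45.89: all other goods → 8.5% → £3.90
Cold medicine £14.35: OTC medicine → 0% → £0.00
Smartwatch £346.47: electronics, £250.00 or more → 6.75% → £23.39
Canvas tote bag £25.71: all other goods → 8.5% → £2.19
Bluetooth speaker £73.28: electronics, under £250.00 → 0% → £0.00
Subtotal = £915.23; tax = £34.52; total due = £949.75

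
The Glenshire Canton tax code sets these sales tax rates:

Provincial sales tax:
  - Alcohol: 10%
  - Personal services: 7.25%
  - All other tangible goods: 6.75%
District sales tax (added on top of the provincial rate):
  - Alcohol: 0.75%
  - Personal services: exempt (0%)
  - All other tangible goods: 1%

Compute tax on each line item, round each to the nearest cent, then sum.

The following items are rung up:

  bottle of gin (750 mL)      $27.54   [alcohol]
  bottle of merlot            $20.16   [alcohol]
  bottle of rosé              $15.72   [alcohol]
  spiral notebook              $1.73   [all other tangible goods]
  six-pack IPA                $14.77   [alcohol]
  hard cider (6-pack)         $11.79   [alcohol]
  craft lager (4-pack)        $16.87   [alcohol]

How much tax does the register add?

Bottle of gin (750 mL) $27.54: alcohol → 10% + 0.75% district = 10.75% → $2.96
Bottle of merlot $20.16: alcohol → 10% + 0.75% district = 10.75% → $2.17
Bottle of rosé $15.72: alcohol → 10% + 0.75% district = 10.75% → $1.69
Spiral notebook $1.73: all other tangible goods → 6.75% + 1% district = 7.75% → $0.13
Six-pack IPA $14.77: alcohol → 10% + 0.75% district = 10.75% → $1.59
Hard cider (6-pack) $11.79: alcohol → 10% + 0.75% district = 10.75% → $1.27
Craft lager (4-pack) $16.87: alcohol → 10% + 0.75% district = 10.75% → $1.81
Total tax = $2.96 + $2.17 + $1.69 + $0.13 + $1.59 + $1.27 + $1.81 = $11.62

$11.62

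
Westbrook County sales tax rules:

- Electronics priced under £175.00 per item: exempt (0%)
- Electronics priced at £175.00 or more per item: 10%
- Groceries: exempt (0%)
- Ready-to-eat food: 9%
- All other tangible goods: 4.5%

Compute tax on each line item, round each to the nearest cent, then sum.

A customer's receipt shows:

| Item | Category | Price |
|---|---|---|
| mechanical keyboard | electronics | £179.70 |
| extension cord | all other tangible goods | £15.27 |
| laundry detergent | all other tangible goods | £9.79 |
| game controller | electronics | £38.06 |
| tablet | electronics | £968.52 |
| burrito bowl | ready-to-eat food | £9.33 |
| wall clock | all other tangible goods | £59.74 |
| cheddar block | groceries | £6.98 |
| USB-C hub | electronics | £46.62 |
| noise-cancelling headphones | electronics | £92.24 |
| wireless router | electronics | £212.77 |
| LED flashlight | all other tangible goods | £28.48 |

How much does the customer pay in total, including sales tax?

£1809.54

Mechanical keyboard £179.70: electronics, £175.00 or more → 10% → £17.97
Extension cord £15.27: all other tangible goods → 4.5% → £0.69
Laundry detergent £9.79: all other tangible goods → 4.5% → £0.44
Game controller £38.06: electronics, under £175.00 → 0% → £0.00
Tablet £968.52: electronics, £175.00 or more → 10% → £96.85
Burrito bowl £9.33: ready-to-eat food → 9% → £0.84
Wall clock £59.74: all other tangible goods → 4.5% → £2.69
Cheddar block £6.98: groceries → 0% → £0.00
USB-C hub £46.62: electronics, under £175.00 → 0% → £0.00
Noise-cancelling headphones £92.24: electronics, under £175.00 → 0% → £0.00
Wireless router £212.77: electronics, £175.00 or more → 10% → £21.28
LED flashlight £28.48: all other tangible goods → 4.5% → £1.28
Subtotal = £1667.50; tax = £142.04; total due = £1809.54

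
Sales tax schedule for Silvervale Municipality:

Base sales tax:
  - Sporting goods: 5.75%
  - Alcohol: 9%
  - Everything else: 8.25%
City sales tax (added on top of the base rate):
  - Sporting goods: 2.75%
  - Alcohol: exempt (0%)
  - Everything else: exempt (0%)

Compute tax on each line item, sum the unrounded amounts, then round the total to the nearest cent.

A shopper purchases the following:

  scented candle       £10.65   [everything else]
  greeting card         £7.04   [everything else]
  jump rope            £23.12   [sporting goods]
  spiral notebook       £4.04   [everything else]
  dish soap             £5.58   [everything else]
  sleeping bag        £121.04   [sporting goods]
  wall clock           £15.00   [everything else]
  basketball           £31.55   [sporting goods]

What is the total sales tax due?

£18.43

Scented candle £10.65: everything else → 8.25% + 0% city = 8.25% → £0.878625
Greeting card £7.04: everything else → 8.25% + 0% city = 8.25% → £0.5808
Jump rope £23.12: sporting goods → 5.75% + 2.75% city = 8.5% → £1.9652
Spiral notebook £4.04: everything else → 8.25% + 0% city = 8.25% → £0.3333
Dish soap £5.58: everything else → 8.25% + 0% city = 8.25% → £0.46035
Sleeping bag £121.04: sporting goods → 5.75% + 2.75% city = 8.5% → £10.2884
Wall clock £15.00: everything else → 8.25% + 0% city = 8.25% → £1.2375
Basketball £31.55: sporting goods → 5.75% + 2.75% city = 8.5% → £2.68175
Unrounded tax sum = £18.425925 → £18.43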